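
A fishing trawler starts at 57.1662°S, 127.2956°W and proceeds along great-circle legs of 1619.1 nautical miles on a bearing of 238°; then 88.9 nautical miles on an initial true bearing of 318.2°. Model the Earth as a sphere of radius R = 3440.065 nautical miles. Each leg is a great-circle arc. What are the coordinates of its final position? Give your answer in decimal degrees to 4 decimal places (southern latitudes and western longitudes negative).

latitude -60.4248°, longitude 176.8923°

Apply the spherical direct solution leg by leg, carrying full precision between legs.
Leg 1: from (-57.1662°, -127.2956°), δ = 1619.1/3440.065 = 0.470660 rad, θ = 238° → φ = -61.5437°, λ = 178.8921°.
Leg 2: from (-61.5437°, 178.8921°), δ = 88.9/3440.065 = 0.025843 rad, θ = 318.2° → φ = -60.4248°, λ = 176.8923°.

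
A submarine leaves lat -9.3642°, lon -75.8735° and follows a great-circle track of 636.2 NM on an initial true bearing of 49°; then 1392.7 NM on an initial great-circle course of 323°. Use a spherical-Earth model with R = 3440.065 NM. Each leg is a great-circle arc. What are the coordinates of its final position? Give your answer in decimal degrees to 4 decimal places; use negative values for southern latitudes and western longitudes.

latitude 16.0637°, longitude -82.1702°

Apply the spherical direct solution leg by leg, carrying full precision between legs.
Leg 1: from (-9.3642°, -75.8735°), δ = 636.2/3440.065 = 0.184938 rad, θ = 49° → φ = -2.3442°, λ = -67.8895°.
Leg 2: from (-2.3442°, -67.8895°), δ = 1392.7/3440.065 = 0.404847 rad, θ = 323° → φ = 16.0637°, λ = -82.1702°.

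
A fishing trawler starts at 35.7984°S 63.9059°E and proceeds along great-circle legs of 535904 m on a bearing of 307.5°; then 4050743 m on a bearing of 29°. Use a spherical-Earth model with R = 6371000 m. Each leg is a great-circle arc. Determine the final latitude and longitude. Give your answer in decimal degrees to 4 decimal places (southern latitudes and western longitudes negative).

latitude 0.0622°, longitude 76.0908°

Apply the spherical direct solution leg by leg, carrying full precision between legs.
Leg 1: from (-35.7984°, 63.9059°), δ = 535904/6371000 = 0.084116 rad, θ = 307.5° → φ = -32.7778°, λ = 59.3588°.
Leg 2: from (-32.7778°, 59.3588°), δ = 4050743/6371000 = 0.635810 rad, θ = 29° → φ = 0.0622°, λ = 76.0908°.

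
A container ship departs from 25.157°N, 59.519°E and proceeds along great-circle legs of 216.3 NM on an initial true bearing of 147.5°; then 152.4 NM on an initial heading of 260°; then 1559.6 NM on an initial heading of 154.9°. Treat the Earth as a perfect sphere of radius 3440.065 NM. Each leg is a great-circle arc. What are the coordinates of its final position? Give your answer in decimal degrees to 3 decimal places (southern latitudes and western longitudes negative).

latitude -2.128°, longitude 69.633°

Apply the spherical direct solution leg by leg, carrying full precision between legs.
Leg 1: from (25.157°, 59.519°), δ = 216.3/3440.065 = 0.062877 rad, θ = 147.5° → φ = 22.104°, λ = 61.607°.
Leg 2: from (22.104°, 61.607°), δ = 152.4/3440.065 = 0.044301 rad, θ = 260° → φ = 21.641°, λ = 58.918°.
Leg 3: from (21.641°, 58.918°), δ = 1559.6/3440.065 = 0.453364 rad, θ = 154.9° → φ = -2.128°, λ = 69.633°.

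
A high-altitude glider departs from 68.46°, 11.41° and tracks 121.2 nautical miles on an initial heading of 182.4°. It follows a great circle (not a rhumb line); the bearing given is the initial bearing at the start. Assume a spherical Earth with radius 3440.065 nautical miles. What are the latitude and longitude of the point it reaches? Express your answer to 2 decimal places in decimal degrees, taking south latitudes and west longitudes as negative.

Central angle δ = d/R = 0.035232 rad.
Converting: φ₁ = 1.194852 rad, θ = 3.183481 rad.
Applying the spherical law of cosines for sides, sin φ₂ = sin φ₁ cos δ + cos φ₁ sin δ cos θ = 0.916663, so φ₂ = 66.44°.
Δλ = atan2( sin θ sin δ cos φ₁ , cos δ − sin φ₁ sin φ₂ ) = atan2(-0.000542, 0.146735) = -0.003691 rad = -0.21°.
Hence λ₂ = 11.41° + -0.21° = 11.20°.

latitude 66.44°, longitude 11.20°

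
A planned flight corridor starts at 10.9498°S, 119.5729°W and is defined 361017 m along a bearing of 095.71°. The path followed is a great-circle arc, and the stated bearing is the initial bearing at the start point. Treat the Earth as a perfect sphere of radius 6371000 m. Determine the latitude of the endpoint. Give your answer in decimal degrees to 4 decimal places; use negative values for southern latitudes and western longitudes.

Central angle δ = d/R = 0.056666 rad.
Converting: φ₁ = -0.191110 rad, θ = 1.670455 rad.
Destination latitude: φ₂ = arcsin( sin φ₁ cos δ + cos φ₁ sin δ cos θ ) = arcsin(-0.195176) = -11.2550°.
For the longitude increment, Δλ = atan2( sin θ sin δ cos φ₁, cos δ − sin φ₁ sin φ₂ ) = atan2(0.055328, 0.961321) = 3.2940°.
λ₂ = λ₁ + Δλ = -116.2789°.

latitude -11.2550°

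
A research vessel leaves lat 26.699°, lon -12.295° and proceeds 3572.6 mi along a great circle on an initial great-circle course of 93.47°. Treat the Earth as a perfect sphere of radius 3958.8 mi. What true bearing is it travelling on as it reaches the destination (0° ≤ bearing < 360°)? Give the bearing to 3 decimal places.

final bearing 113.414°

The arc subtends δ = 3572.6/3958.8 = 0.902445 rad at the centre.
Converting: φ₁ = 0.465985 rad, θ = 1.631359 rad.
sin φ₂ = sin φ₁ cos δ + cos φ₁ sin δ cos θ = (0.449303)(0.619693) + (0.893379)(0.784845)(-0.060526) = 0.235991
φ₂ = asin(0.235991) = 0.238239 rad = 13.650°.
For the longitude increment, Δλ = atan2( sin θ sin δ cos φ₁, cos δ − sin φ₁ sin φ₂ ) = atan2(0.699878, 0.513661) = 53.724°.
Hence λ₂ = -12.295° + 53.724° = 41.429°.
The forward bearing on arrival equals the back-azimuth from the destination plus 180°.
Back-azimuth from P₂ (13.650°, 41.429°) to P₁ (26.699°, -12.295°), with Δλ' = λ₁ − λ₂ = -53.724°: atan2( sin Δλ' cos φ₁ , cos φ₂ sin φ₁ − sin φ₂ cos φ₁ cos Δλ' ) = 293.414°.
Final bearing = (293.414° + 180°) mod 360° = 113.414°.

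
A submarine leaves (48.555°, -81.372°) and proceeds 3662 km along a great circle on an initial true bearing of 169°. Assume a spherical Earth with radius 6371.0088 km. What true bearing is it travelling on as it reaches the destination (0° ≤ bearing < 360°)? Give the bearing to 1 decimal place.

The arc subtends δ = 3662/6371.0088 = 0.574791 rad at the centre.
With φ₁ = 48.555° = 0.847445 rad and θ = 169° = 2.949606 rad:
Destination latitude: φ₂ = arcsin( sin φ₁ cos δ + cos φ₁ sin δ cos θ ) = arcsin(0.275899) = 16.016°.
Δλ = atan2( sin θ sin δ cos φ₁ , cos δ − sin φ₁ sin φ₂ ) = atan2(0.068662, 0.632494) = 0.108135 rad = 6.196°.
Hence λ₂ = -81.372° + 6.196° = -75.176°.
The forward bearing on arrival equals the back-azimuth from the destination plus 180°.
Back-azimuth from P₂ (16.0°, -75.2°) to P₁ (48.6°, -81.4°), with Δλ' = λ₁ − λ₂ = -6.2°: atan2( sin Δλ' cos φ₁ , cos φ₂ sin φ₁ − sin φ₂ cos φ₁ cos Δλ' ) = 352.4°.
Final bearing = (352.4° + 180°) mod 360° = 172.4°.

final bearing 172.4°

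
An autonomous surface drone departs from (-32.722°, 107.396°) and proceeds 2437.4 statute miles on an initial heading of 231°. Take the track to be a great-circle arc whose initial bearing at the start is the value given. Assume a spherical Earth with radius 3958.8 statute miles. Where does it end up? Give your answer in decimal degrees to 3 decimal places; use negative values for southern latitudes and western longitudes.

latitude -48.337°, longitude 64.928°

Angular distance δ = d/R = 2437.4 / 3958.8 = 0.615692 rad.
Converting: φ₁ = -0.571107 rad, θ = 4.031711 rad.
Applying the spherical law of cosines for sides, sin φ₂ = sin φ₁ cos δ + cos φ₁ sin δ cos θ = -0.747071, so φ₂ = -48.337°.
For the longitude increment, Δλ = atan2( sin θ sin δ cos φ₁, cos δ − sin φ₁ sin φ₂ ) = atan2(-0.377594, 0.412535) = -42.468°.
Hence λ₂ = 107.396° + -42.468° = 64.928°.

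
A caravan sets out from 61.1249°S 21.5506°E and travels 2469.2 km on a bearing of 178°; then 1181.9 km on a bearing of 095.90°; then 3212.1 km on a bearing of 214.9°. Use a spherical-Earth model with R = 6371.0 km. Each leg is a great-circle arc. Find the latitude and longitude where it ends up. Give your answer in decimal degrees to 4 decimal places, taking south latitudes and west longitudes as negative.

Apply the spherical direct solution leg by leg, carrying full precision between legs.
Leg 1: from (-61.1249°, 21.5506°), δ = 2469.2/6371 = 0.387569 rad, θ = 178° → φ = -83.2763°, λ = 28.0190°.
Leg 2: from (-83.2763°, 28.0190°), δ = 1181.9/6371 = 0.185512 rad, θ = 95.9° → φ = -78.0426°, λ = 90.3393°.
Leg 3: from (-78.0426°, 90.3393°), δ = 3212.1/6371 = 0.504175 rad, θ = 214.9° → φ = -69.8281°, λ = -36.3851°.

latitude -69.8281°, longitude -36.3851°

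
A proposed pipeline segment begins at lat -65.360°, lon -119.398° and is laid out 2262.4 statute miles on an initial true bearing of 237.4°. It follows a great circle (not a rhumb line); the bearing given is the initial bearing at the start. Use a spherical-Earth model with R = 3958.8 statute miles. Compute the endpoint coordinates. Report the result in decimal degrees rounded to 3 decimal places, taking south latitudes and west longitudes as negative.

latitude -62.376°, longitude 161.264°

δ = 2262.4/3958.8 = 0.571486 rad (32.7438°).
Converting: φ₁ = -1.140747 rad, θ = 4.143412 rad.
Destination latitude: φ₂ = arcsin( sin φ₁ cos δ + cos φ₁ sin δ cos θ ) = arcsin(-0.886006) = -62.376°.
Δλ = atan2( sin θ sin δ cos φ₁ , cos δ − sin φ₁ sin φ₂ ) = atan2(-0.189975, 0.035767) = -1.384703 rad = -79.338°.
λ₂ = -119.398° + -79.338° = -198.736°, normalized to (−180°, 180°] → 161.264°.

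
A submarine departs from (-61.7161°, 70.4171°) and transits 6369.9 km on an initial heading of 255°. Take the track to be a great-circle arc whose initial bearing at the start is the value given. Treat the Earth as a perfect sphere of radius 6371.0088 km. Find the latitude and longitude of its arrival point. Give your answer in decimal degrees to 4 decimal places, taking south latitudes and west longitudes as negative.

Central angle δ = d/R = 0.999826 rad.
With φ₁ = -61.7161° = -1.077149 rad and θ = 255° = 4.450590 rad:
Destination latitude: φ₂ = arcsin( sin φ₁ cos δ + cos φ₁ sin δ cos θ ) = arcsin(-0.579111) = -35.3880°.
Then Δλ = atan2(-0.385094, 0.030478) = -1.491817 rad, from sin θ sin δ cos φ₁ over cos δ − sin φ₁ sin φ₂.
Hence λ₂ = 70.4171° + -85.4748° = -15.0577°.

latitude -35.3880°, longitude -15.0577°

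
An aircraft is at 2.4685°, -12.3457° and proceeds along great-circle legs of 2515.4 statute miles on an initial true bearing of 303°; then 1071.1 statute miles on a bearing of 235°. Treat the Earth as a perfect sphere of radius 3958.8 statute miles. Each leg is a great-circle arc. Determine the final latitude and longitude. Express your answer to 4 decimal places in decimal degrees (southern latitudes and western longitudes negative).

latitude 11.6207°, longitude -57.4693°

Apply the spherical direct solution leg by leg, carrying full precision between legs.
Leg 1: from (2.4685°, -12.3457°), δ = 2515.4/3958.8 = 0.635395 rad, θ = 303° → φ = 20.9532°, λ = -44.5535°.
Leg 2: from (20.9532°, -44.5535°), δ = 1071.1/3958.8 = 0.270562 rad, θ = 235° → φ = 11.6207°, λ = -57.4693°.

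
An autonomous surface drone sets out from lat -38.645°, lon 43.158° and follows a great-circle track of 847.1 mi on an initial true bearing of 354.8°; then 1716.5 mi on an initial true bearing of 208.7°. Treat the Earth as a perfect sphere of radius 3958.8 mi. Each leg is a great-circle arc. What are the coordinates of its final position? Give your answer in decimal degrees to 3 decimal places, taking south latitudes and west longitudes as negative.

Apply the spherical direct solution leg by leg, carrying full precision between legs.
Leg 1: from (-38.645°, 43.158°), δ = 847.1/3958.8 = 0.213979 rad, θ = 354.8° → φ = -26.429°, λ = 41.927°.
Leg 2: from (-26.429°, 41.927°), δ = 1716.5/3958.8 = 0.433591 rad, θ = 208.7° → φ = -47.214°, λ = 24.647°.

latitude -47.214°, longitude 24.647°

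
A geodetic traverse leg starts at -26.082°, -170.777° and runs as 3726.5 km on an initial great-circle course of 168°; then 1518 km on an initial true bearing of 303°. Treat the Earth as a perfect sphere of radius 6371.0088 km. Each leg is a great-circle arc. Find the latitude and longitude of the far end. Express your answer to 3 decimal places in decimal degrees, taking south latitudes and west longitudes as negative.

latitude -49.482°, longitude -175.864°

Apply the spherical direct solution leg by leg, carrying full precision between legs.
Leg 1: from (-26.082°, -170.777°), δ = 3726.5/6371.0088 = 0.584915 rad, θ = 168° → φ = -58.390°, λ = -158.126°.
Leg 2: from (-58.390°, -158.126°), δ = 1518/6371.0088 = 0.238267 rad, θ = 303° → φ = -49.482°, λ = -175.864°.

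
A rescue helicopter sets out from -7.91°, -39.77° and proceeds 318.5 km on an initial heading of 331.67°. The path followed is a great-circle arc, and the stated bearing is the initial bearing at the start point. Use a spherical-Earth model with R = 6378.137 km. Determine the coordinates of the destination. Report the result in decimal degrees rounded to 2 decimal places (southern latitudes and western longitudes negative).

δ = 318.5/6378.137 = 0.049936 rad (2.8611°).
Start latitude φ₁ = -0.138056 rad; initial bearing θ = 5.788734 rad.
sin φ₂ = sin φ₁ cos δ + cos φ₁ sin δ cos θ = (-0.137617)(0.998753) + (0.990485)(0.049915)(0.880229) = -0.093927
φ₂ = asin(-0.093927) = -0.094066 rad = -5.39°.
Then Δλ = atan2(-0.023462, 0.985827) = -0.023795 rad, from sin θ sin δ cos φ₁ over cos δ − sin φ₁ sin φ₂.
Hence λ₂ = -39.77° + -1.36° = -41.13°.

latitude -5.39°, longitude -41.13°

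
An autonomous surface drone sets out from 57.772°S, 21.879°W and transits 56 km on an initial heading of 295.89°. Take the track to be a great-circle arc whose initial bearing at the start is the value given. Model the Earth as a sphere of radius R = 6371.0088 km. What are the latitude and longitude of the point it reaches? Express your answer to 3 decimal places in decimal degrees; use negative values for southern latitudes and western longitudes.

δ = 56/6371.0088 = 0.008790 rad (0.5036°).
Converting: φ₁ = -1.008312 rad, θ = 5.164255 rad.
Applying the spherical law of cosines for sides, sin φ₂ = sin φ₁ cos δ + cos φ₁ sin δ cos θ = -0.843853, so φ₂ = -57.549°.
For the longitude increment, Δλ = atan2( sin θ sin δ cos φ₁, cos δ − sin φ₁ sin φ₂ ) = atan2(-0.004217, 0.286118) = -0.844°.
λ₂ = λ₁ + Δλ = -22.723°.

latitude -57.549°, longitude -22.723°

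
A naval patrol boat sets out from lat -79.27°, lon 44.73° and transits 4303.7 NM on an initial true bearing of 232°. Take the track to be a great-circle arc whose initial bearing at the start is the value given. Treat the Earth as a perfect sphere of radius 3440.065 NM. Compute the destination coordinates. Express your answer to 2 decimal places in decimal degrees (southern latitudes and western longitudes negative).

δ = 4303.7/3440.065 = 1.251052 rad (71.6800°).
Start latitude φ₁ = -1.383522 rad; initial bearing θ = 4.049164 rad.
sin φ₂ = sin φ₁ cos δ + cos φ₁ sin δ cos θ = (-0.982515)(0.314324) + (0.186181)(0.949316)(-0.615661) = -0.417643
φ₂ = asin(-0.417643) = -0.430850 rad = -24.69°.
Δλ = atan2( sin θ sin δ cos φ₁ , cos δ − sin φ₁ sin φ₂ ) = atan2(-0.139277, -0.096017) = -2.174370 rad = -124.58°.
λ₂ = λ₁ + Δλ = -79.85°.

latitude -24.69°, longitude -79.85°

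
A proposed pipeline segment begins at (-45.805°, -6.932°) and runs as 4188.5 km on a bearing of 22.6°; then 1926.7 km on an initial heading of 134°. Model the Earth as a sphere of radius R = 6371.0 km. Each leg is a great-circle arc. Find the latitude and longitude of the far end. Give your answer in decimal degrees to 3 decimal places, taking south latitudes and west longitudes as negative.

latitude -21.720°, longitude 20.198°

Apply the spherical direct solution leg by leg, carrying full precision between legs.
Leg 1: from (-45.805°, -6.932°), δ = 4188.5/6371 = 0.657432 rad, θ = 22.6° → φ = -10.035°, λ = 6.865°.
Leg 2: from (-10.035°, 6.865°), δ = 1926.7/6371 = 0.302417 rad, θ = 134° → φ = -21.720°, λ = 20.198°.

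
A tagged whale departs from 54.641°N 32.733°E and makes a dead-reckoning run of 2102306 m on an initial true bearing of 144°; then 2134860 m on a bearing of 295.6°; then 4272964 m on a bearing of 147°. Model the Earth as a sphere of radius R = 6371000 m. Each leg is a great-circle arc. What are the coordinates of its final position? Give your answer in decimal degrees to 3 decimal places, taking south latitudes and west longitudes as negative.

latitude 9.909°, longitude 42.452°

Apply the spherical direct solution leg by leg, carrying full precision between legs.
Leg 1: from (54.641°, 32.733°), δ = 2102306/6371000 = 0.329981 rad, θ = 144° → φ = 38.305°, λ = 46.779°.
Leg 2: from (38.305°, 46.779°), δ = 2134860/6371000 = 0.335090 rad, θ = 295.6° → φ = 44.177°, λ = 22.353°.
Leg 3: from (44.177°, 22.353°), δ = 4272964/6371000 = 0.670690 rad, θ = 147° → φ = 9.909°, λ = 42.452°.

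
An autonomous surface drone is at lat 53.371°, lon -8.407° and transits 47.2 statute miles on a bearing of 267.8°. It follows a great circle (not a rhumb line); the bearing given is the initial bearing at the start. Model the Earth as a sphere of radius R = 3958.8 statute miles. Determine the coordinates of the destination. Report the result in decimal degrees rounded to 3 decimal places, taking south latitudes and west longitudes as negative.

The arc subtends δ = 47.2/3958.8 = 0.011923 rad at the centre.
With φ₁ = 53.371° = 0.931500 rad and θ = 267.8° = 4.673992 rad:
sin φ₂ = sin φ₁ cos δ + cos φ₁ sin δ cos θ = (0.802516)(0.999929) + (0.596631)(0.011923)(-0.038388) = 0.802185
φ₂ = asin(0.802185) = 0.930947 rad = 53.339°.
Δλ = atan2( sin θ sin δ cos φ₁ , cos δ − sin φ₁ sin φ₂ ) = atan2(-0.007108, 0.356163) = -0.019955 rad = -1.143°.
λ₂ = λ₁ + Δλ = -9.550°.

latitude 53.339°, longitude -9.550°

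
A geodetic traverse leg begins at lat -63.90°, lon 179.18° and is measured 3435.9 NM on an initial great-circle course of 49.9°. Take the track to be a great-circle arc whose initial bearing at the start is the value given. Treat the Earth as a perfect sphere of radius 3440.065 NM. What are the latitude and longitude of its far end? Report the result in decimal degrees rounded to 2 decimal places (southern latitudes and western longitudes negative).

latitude -14.35°, longitude -139.22°

Central angle δ = d/R = 0.998789 rad.
Converting: φ₁ = -1.115265 rad, θ = 0.870919 rad.
Destination latitude: φ₂ = arcsin( sin φ₁ cos δ + cos φ₁ sin δ cos θ ) = arcsin(-0.247854) = -14.35°.
Then Δλ = atan2(0.282951, 0.318741) = 0.725986 rad, from sin θ sin δ cos φ₁ over cos δ − sin φ₁ sin φ₂.
λ₂ = 179.18° + 41.60° = 220.78°, normalized to (−180°, 180°] → -139.22°.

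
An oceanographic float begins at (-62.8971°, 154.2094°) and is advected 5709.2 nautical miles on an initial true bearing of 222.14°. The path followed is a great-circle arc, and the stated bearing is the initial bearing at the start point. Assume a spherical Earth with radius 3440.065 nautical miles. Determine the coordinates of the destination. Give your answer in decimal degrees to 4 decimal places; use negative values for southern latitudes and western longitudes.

The arc subtends δ = 5709.2/3440.065 = 1.659620 rad at the centre.
With φ₁ = -62.8971° = -1.097761 rad and θ = 222.14° = 3.877074 rad:
Applying the spherical law of cosines for sides, sin φ₂ = sin φ₁ cos δ + cos φ₁ sin δ cos θ = -0.257526, so φ₂ = -14.9233°.
Δλ = atan2( sin θ sin δ cos φ₁ , cos δ − sin φ₁ sin φ₂ ) = atan2(-0.304471, -0.317954) = -2.377853 rad = -136.2410°.
Hence λ₂ = 154.2094° + -136.2410° = 17.9684°.

latitude -14.9233°, longitude 17.9684°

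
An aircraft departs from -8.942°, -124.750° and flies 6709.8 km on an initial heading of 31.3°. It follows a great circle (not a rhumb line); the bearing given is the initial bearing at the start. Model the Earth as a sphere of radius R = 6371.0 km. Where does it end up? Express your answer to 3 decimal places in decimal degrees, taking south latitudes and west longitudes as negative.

latitude 41.040°, longitude -87.983°

δ = 6709.8/6371 = 1.053178 rad (60.3427°).
With φ₁ = -8.942° = -0.156067 rad and θ = 31.3° = 0.546288 rad:
sin φ₂ = sin φ₁ cos δ + cos φ₁ sin δ cos θ = (-0.155435)(0.494811) + (0.987846)(0.869000)(0.854459) = 0.656590
φ₂ = asin(0.656590) = 0.716288 rad = 41.040°.
For the longitude increment, Δλ = atan2( sin θ sin δ cos φ₁, cos δ − sin φ₁ sin φ₂ ) = atan2(0.445975, 0.596868) = 36.767°.
λ₂ = -124.750° + 36.767° = -87.983°.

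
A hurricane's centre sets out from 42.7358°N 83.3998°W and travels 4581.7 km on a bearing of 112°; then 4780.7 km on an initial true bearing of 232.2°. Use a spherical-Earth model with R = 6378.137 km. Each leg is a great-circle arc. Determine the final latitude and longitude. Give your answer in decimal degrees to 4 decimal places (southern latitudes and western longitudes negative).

latitude -8.7869°, longitude -76.1360°

Apply the spherical direct solution leg by leg, carrying full precision between legs.
Leg 1: from (42.7358°, -83.3998°), δ = 4581.7/6378.137 = 0.718345 rad, θ = 112° → φ = 19.2594°, λ = -43.1297°.
Leg 2: from (19.2594°, -43.1297°), δ = 4780.7/6378.137 = 0.749545 rad, θ = 232.2° → φ = -8.7869°, λ = -76.1360°.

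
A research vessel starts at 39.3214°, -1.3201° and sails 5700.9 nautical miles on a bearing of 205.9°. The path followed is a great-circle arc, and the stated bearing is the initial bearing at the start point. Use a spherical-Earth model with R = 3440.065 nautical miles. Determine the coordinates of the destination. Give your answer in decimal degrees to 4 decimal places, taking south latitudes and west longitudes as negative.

latitude -48.4168°, longitude -42.2905°

Angular distance δ = d/R = 5700.9 / 3440.065 = 1.657207 rad.
Start latitude φ₁ = 0.686288 rad; initial bearing θ = 3.593633 rad.
sin φ₂ = sin φ₁ cos δ + cos φ₁ sin δ cos θ = (0.633670)(-0.086303) + (0.773604)(0.996269)(-0.899558) = -0.747992
φ₂ = asin(-0.747992) = -0.845032 rad = -48.4168°.
Δλ = atan2( sin θ sin δ cos φ₁ , cos δ − sin φ₁ sin φ₂ ) = atan2(-0.336651, 0.387677) = -0.715068 rad = -40.9704°.
λ₂ = -1.3201° + -40.9704° = -42.2905°.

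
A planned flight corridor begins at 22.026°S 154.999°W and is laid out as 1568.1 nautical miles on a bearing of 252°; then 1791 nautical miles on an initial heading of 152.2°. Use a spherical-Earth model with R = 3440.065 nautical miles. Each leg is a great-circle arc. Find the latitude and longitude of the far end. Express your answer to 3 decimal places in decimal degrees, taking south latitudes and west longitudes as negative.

latitude -52.332°, longitude -160.871°

Apply the spherical direct solution leg by leg, carrying full precision between legs.
Leg 1: from (-22.026°, -154.999°), δ = 1568.1/3440.065 = 0.455834 rad, θ = 252° → φ = -27.570°, λ = 176.817°.
Leg 2: from (-27.570°, 176.817°), δ = 1791/3440.065 = 0.520630 rad, θ = 152.2° → φ = -52.332°, λ = -160.871°.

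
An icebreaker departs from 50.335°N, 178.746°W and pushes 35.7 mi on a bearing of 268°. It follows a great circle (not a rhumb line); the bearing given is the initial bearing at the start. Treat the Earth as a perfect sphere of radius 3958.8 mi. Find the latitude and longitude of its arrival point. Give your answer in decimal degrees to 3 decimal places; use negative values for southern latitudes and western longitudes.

δ = 35.7/3958.8 = 0.009018 rad (0.5167°).
With φ₁ = 50.335° = 0.878511 rad and θ = 268° = 4.677482 rad:
sin φ₂ = sin φ₁ cos δ + cos φ₁ sin δ cos θ = (0.769790)(0.999959) + (0.638298)(0.009018)(-0.034899) = 0.769557
φ₂ = asin(0.769557) = 0.878148 rad = 50.314°.
For the longitude increment, Δλ = atan2( sin θ sin δ cos φ₁, cos δ − sin φ₁ sin φ₂ ) = atan2(-0.005753, 0.407562) = -0.809°.
λ₂ = λ₁ + Δλ = -179.555°.

latitude 50.314°, longitude -179.555°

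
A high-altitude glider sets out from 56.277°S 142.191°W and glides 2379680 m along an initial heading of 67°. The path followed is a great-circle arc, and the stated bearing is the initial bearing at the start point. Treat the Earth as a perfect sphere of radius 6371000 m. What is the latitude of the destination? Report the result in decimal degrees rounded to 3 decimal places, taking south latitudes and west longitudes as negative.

Angular distance δ = d/R = 2379680 / 6371000 = 0.373518 rad.
With φ₁ = -56.277° = -0.982219 rad and θ = 67° = 1.169371 rad:
Applying the spherical law of cosines for sides, sin φ₂ = sin φ₁ cos δ + cos φ₁ sin δ cos θ = -0.695229, so φ₂ = -44.045°.
For the longitude increment, Δλ = atan2( sin θ sin δ cos φ₁, cos δ − sin φ₁ sin φ₂ ) = atan2(0.186476, 0.352806) = 27.859°.
λ₂ = λ₁ + Δλ = -114.332°.

latitude -44.045°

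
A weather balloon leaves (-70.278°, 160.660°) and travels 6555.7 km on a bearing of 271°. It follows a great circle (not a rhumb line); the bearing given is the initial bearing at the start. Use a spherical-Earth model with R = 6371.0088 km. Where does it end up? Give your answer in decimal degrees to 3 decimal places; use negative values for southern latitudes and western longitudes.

latitude -28.711°, longitude 83.044°

δ = 6555.7/6371.0088 = 1.028989 rad (58.9567°).
Converting: φ₁ = -1.226582 rad, θ = 4.729842 rad.
Destination latitude: φ₂ = arcsin( sin φ₁ cos δ + cos φ₁ sin δ cos θ ) = arcsin(-0.480390) = -28.711°.
Then Δλ = atan2(-0.289082, 0.063475) = -1.354653 rad, from sin θ sin δ cos φ₁ over cos δ − sin φ₁ sin φ₂.
λ₂ = 160.660° + -77.616° = 83.044°.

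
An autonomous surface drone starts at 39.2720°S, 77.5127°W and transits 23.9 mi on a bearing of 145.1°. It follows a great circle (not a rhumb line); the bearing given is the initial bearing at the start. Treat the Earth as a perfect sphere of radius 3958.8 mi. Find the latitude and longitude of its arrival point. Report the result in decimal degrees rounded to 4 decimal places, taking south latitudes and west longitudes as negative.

The arc subtends δ = 23.9/3958.8 = 0.006037 rad at the centre.
Start latitude φ₁ = -0.685426 rad; initial bearing θ = 2.532473 rad.
sin φ₂ = sin φ₁ cos δ + cos φ₁ sin δ cos θ = (-0.633003)(0.999982) + (0.774150)(0.006037)(-0.820152) = -0.636824
φ₂ = asin(-0.636824) = -0.690372 rad = -39.5554°.
Then Δλ = atan2(0.002674, 0.596870) = 0.004480 rad, from sin θ sin δ cos φ₁ over cos δ − sin φ₁ sin φ₂.
λ₂ = λ₁ + Δλ = -77.2560°.

latitude -39.5554°, longitude -77.2560°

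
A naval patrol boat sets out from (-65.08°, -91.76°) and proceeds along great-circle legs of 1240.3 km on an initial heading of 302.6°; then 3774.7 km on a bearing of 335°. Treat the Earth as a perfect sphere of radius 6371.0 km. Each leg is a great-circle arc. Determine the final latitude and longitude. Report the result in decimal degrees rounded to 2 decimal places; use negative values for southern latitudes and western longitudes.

Apply the spherical direct solution leg by leg, carrying full precision between legs.
Leg 1: from (-65.08°, -91.76°), δ = 1240.3/6371 = 0.194679 rad, θ = 302.6° → φ = -57.76°, λ = -109.55°.
Leg 2: from (-57.76°, -109.55°), δ = 3774.7/6371 = 0.592482 rad, θ = 335° → φ = -25.58°, λ = -124.72°.

latitude -25.58°, longitude -124.72°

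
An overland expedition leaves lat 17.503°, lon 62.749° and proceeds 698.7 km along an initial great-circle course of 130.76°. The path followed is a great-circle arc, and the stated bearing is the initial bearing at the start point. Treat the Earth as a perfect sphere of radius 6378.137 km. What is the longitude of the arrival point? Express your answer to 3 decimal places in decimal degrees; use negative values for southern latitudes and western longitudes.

longitude 67.631°

Angular distance δ = d/R = 698.7 / 6378.137 = 0.109546 rad.
Start latitude φ₁ = 0.305485 rad; initial bearing θ = 2.282193 rad.
Destination latitude: φ₂ = arcsin( sin φ₁ cos δ + cos φ₁ sin δ cos θ ) = arcsin(0.230879) = 13.349°.
Δλ = atan2( sin θ sin δ cos φ₁ , cos δ − sin φ₁ sin φ₂ ) = atan2(0.078976, 0.924568) = 0.085212 rad = 4.882°.
λ₂ = λ₁ + Δλ = 67.631°.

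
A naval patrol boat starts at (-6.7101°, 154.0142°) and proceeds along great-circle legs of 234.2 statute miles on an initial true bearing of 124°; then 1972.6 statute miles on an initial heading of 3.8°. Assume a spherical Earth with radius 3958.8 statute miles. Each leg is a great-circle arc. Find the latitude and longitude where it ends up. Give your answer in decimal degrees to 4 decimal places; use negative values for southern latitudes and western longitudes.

latitude 19.8895°, longitude 158.7860°

Apply the spherical direct solution leg by leg, carrying full precision between legs.
Leg 1: from (-6.7101°, 154.0142°), δ = 234.2/3958.8 = 0.059159 rad, θ = 124° → φ = -8.5966°, λ = 156.8557°.
Leg 2: from (-8.5966°, 156.8557°), δ = 1972.6/3958.8 = 0.498282 rad, θ = 3.8° → φ = 19.8895°, λ = 158.7860°.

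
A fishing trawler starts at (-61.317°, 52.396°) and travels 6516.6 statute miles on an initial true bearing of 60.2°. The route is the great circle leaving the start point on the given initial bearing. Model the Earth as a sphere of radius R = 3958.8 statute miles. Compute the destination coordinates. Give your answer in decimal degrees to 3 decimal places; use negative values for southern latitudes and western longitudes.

latitude 17.689°, longitude 117.661°

Angular distance δ = d/R = 6516.6 / 3958.8 = 1.646105 rad.
Start latitude φ₁ = -1.070184 rad; initial bearing θ = 1.050688 rad.
sin φ₂ = sin φ₁ cos δ + cos φ₁ sin δ cos θ = (-0.877289)(-0.075237) + (0.479963)(0.997166)(0.496974) = 0.303858
φ₂ = asin(0.303858) = 0.308740 rad = 17.689°.
Then Δλ = atan2(0.415315, 0.191334) = 1.139084 rad, from sin θ sin δ cos φ₁ over cos δ − sin φ₁ sin φ₂.
Hence λ₂ = 52.396° + 65.265° = 117.661°.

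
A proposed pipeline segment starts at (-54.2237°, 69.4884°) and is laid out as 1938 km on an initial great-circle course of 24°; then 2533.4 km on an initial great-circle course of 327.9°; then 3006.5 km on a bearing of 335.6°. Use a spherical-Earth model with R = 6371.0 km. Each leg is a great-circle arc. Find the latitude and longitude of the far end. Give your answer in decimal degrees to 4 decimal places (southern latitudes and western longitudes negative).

Apply the spherical direct solution leg by leg, carrying full precision between legs.
Leg 1: from (-54.2237°, 69.4884°), δ = 1938/6371 = 0.304191 rad, θ = 24° → φ = -37.8859°, λ = 78.3681°.
Leg 2: from (-37.8859°, 78.3681°), δ = 2533.4/6371 = 0.397646 rad, θ = 327.9° → φ = -17.8948°, λ = 65.8795°.
Leg 3: from (-17.8948°, 65.8795°), δ = 3006.5/6371 = 0.471904 rad, θ = 335.6° → φ = 6.9075°, λ = 54.9755°.

latitude 6.9075°, longitude 54.9755°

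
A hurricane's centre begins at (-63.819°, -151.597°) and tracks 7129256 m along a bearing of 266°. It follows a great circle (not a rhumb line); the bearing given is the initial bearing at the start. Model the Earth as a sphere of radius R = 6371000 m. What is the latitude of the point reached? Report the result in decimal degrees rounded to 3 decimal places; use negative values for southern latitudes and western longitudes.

latitude -24.801°

Central angle δ = d/R = 1.119017 rad.
With φ₁ = -63.819° = -1.113852 rad and θ = 266° = 4.642576 rad:
Applying the spherical law of cosines for sides, sin φ₂ = sin φ₁ cos δ + cos φ₁ sin δ cos θ = -0.419467, so φ₂ = -24.801°.
Δλ = atan2( sin θ sin δ cos φ₁ , cos δ − sin φ₁ sin φ₂ ) = atan2(-0.395976, 0.060136) = -1.420081 rad = -81.365°.
λ₂ = -151.597° + -81.365° = -232.962°, normalized to (−180°, 180°] → 127.038°.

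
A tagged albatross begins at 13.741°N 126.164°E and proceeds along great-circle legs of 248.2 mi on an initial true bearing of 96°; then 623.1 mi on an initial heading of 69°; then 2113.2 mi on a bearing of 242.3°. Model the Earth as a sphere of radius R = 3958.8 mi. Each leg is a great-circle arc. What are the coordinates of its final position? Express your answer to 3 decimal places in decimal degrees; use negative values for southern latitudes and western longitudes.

Apply the spherical direct solution leg by leg, carrying full precision between legs.
Leg 1: from (13.741°, 126.164°), δ = 248.2/3958.8 = 0.062696 rad, θ = 96° → φ = 13.339°, λ = 129.836°.
Leg 2: from (13.339°, 129.836°), δ = 623.1/3958.8 = 0.157396 rad, θ = 69° → φ = 16.410°, λ = 138.610°.
Leg 3: from (16.410°, 138.610°), δ = 2113.2/3958.8 = 0.533798 rad, θ = 242.3° → φ = 0.936°, λ = 111.831°.

latitude 0.936°, longitude 111.831°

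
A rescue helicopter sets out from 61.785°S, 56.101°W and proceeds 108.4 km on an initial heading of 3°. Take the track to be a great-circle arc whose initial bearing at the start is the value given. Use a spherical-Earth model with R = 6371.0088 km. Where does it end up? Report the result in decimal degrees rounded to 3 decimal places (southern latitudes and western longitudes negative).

Central angle δ = d/R = 0.017015 rad.
With φ₁ = -61.785° = -1.078352 rad and θ = 3° = 0.052360 rad:
Destination latitude: φ₂ = arcsin( sin φ₁ cos δ + cos φ₁ sin δ cos θ ) = arcsin(-0.873019) = -60.811°.
Δλ = atan2( sin θ sin δ cos φ₁ , cos δ − sin φ₁ sin φ₂ ) = atan2(0.000421, 0.230568) = 0.001826 rad = 0.105°.
λ₂ = -56.101° + 0.105° = -55.996°.

latitude -60.811°, longitude -55.996°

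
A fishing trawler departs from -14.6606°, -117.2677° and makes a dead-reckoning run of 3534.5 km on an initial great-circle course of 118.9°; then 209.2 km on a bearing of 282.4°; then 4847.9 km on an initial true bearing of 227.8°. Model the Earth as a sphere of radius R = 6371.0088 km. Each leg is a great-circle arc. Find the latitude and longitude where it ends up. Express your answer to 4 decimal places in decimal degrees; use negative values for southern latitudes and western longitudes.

latitude -47.8983°, longitude -137.6499°

Apply the spherical direct solution leg by leg, carrying full precision between legs.
Leg 1: from (-14.6606°, -117.2677°), δ = 3534.5/6371.0088 = 0.554779 rad, θ = 118.9° → φ = -27.4785°, λ = -85.9491°.
Leg 2: from (-27.4785°, -85.9491°), δ = 209.2/6371.0088 = 0.032836 rad, θ = 282.4° → φ = -27.0593°, λ = -88.0125°.
Leg 3: from (-27.0593°, -88.0125°), δ = 4847.9/6371.0088 = 0.760931 rad, θ = 227.8° → φ = -47.8983°, λ = -137.6499°.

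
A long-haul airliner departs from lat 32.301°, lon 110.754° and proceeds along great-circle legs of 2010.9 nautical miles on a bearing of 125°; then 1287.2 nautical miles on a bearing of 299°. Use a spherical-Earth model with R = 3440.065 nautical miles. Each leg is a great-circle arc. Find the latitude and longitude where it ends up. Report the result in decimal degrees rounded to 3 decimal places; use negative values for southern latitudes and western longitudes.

latitude 19.886°, longitude 118.227°

Apply the spherical direct solution leg by leg, carrying full precision between legs.
Leg 1: from (32.301°, 110.754°), δ = 2010.9/3440.065 = 0.584553 rad, θ = 125° → φ = 10.259°, λ = 138.101°.
Leg 2: from (10.259°, 138.101°), δ = 1287.2/3440.065 = 0.374179 rad, θ = 299° → φ = 19.886°, λ = 118.227°.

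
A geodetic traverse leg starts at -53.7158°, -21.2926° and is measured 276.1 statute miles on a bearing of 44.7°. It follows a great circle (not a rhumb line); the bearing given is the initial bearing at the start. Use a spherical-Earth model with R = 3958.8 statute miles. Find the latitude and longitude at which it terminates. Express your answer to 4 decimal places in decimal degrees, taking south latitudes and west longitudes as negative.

latitude -50.7886°, longitude -16.8456°

The arc subtends δ = 276.1/3958.8 = 0.069743 rad at the centre.
Start latitude φ₁ = -0.937518 rad; initial bearing θ = 0.780162 rad.
Destination latitude: φ₂ = arcsin( sin φ₁ cos δ + cos φ₁ sin δ cos θ ) = arcsin(-0.774818) = -50.7886°.
Δλ = atan2( sin θ sin δ cos φ₁ , cos δ − sin φ₁ sin φ₂ ) = atan2(0.029008, 0.372994) = 0.077614 rad = 4.4470°.
Hence λ₂ = -21.2926° + 4.4470° = -16.8456°.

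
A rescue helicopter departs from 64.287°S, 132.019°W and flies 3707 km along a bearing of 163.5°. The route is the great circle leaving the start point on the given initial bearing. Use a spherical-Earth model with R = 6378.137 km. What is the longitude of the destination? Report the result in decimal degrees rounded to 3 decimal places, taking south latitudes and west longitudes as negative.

The arc subtends δ = 3707/6378.137 = 0.581204 rad at the centre.
Converting: φ₁ = -1.122020 rad, θ = 2.853613 rad.
sin φ₂ = sin φ₁ cos δ + cos φ₁ sin δ cos θ = (-0.900979)(0.835802) + (0.433864)(0.549031)(-0.958820) = -0.981435
φ₂ = asin(-0.981435) = -1.377805 rad = -78.942°.
For the longitude increment, Δλ = atan2( sin θ sin δ cos φ₁, cos δ − sin φ₁ sin φ₂ ) = atan2(0.067654, -0.048450) = 125.608°.
λ₂ = -132.019° + 125.608° = -6.411°.

longitude -6.411°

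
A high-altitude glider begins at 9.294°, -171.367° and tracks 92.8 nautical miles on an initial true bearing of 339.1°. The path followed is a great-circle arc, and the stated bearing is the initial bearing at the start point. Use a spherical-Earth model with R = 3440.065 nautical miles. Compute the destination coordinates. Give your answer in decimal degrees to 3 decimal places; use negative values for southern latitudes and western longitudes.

δ = 92.8/3440.065 = 0.026976 rad (1.5456°).
Start latitude φ₁ = 0.162211 rad; initial bearing θ = 5.918411 rad.
Destination latitude: φ₂ = arcsin( sin φ₁ cos δ + cos φ₁ sin δ cos θ ) = arcsin(0.186309) = 10.737°.
For the longitude increment, Δλ = atan2( sin θ sin δ cos φ₁, cos δ − sin φ₁ sin φ₂ ) = atan2(-0.009496, 0.969547) = -0.561°.
Hence λ₂ = -171.367° + -0.561° = -171.928°.

latitude 10.737°, longitude -171.928°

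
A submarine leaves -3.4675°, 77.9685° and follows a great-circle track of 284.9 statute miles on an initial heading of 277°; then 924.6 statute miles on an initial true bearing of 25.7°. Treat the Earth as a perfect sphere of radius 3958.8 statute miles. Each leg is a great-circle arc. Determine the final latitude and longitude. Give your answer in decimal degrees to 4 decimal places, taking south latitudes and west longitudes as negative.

Apply the spherical direct solution leg by leg, carrying full precision between legs.
Leg 1: from (-3.4675°, 77.9685°), δ = 284.9/3958.8 = 0.071966 rad, θ = 277° → φ = -2.9566°, λ = 73.8705°.
Leg 2: from (-2.9566°, 73.8705°), δ = 924.6/3958.8 = 0.233556 rad, θ = 25.7° → φ = 9.0959°, λ = 79.7043°.

latitude 9.0959°, longitude 79.7043°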